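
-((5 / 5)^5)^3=-1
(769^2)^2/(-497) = -349707832321/497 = -703637489.58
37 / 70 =0.53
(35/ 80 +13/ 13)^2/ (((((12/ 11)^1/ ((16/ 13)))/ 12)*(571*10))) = 0.00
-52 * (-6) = 312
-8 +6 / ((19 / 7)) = -110 / 19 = -5.79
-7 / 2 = -3.50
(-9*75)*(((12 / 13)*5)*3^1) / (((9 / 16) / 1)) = -16615.38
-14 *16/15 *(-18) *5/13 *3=4032/13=310.15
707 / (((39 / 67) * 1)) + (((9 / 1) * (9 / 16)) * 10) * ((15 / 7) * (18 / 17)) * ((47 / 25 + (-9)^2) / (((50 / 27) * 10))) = 1728.66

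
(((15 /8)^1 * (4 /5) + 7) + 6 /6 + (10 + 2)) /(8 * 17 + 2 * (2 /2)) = 43 /276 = 0.16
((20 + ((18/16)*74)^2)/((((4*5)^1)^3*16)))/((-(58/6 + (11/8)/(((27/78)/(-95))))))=142983/968192000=0.00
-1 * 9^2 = -81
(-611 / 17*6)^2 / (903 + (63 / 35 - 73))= 67197780 / 1201951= 55.91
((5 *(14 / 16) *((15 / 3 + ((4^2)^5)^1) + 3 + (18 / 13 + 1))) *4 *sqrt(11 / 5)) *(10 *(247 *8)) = 72520234360 *sqrt(55) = 537824452344.45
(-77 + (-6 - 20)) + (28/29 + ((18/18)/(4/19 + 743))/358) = -14958685411/146604222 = -102.03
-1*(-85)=85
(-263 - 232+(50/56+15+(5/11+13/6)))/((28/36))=-1320819/2156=-612.62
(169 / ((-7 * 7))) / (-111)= 169 / 5439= 0.03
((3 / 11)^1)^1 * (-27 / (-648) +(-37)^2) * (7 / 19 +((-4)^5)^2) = 59509854637 / 152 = 391512201.56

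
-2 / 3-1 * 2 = -8 / 3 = -2.67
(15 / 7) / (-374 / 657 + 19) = 9855 / 84763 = 0.12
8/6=4/3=1.33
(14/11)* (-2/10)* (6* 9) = -13.75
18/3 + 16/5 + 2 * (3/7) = 352/35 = 10.06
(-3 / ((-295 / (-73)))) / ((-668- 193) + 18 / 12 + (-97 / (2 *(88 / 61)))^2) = -0.00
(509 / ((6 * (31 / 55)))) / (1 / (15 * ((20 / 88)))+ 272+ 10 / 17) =11897875 / 21571288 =0.55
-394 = -394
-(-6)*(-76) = -456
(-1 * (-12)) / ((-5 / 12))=-144 / 5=-28.80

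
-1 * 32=-32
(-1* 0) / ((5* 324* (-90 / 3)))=0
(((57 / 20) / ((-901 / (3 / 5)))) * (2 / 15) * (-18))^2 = 0.00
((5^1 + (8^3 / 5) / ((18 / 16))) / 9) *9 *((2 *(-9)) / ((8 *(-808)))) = 4321 / 16160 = 0.27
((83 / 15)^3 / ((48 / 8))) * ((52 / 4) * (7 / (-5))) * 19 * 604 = -298563156346 / 50625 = -5897543.83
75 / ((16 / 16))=75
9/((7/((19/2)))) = 171/14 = 12.21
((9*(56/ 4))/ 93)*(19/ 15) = 266/ 155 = 1.72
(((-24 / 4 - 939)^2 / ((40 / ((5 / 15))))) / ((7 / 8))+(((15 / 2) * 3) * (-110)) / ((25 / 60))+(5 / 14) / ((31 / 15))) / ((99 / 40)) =7421900 / 7161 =1036.43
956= 956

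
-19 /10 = -1.90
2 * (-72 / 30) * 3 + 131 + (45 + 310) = 2358 / 5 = 471.60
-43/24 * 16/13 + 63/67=-1.26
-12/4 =-3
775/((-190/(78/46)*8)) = -0.86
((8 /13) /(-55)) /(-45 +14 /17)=136 /536965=0.00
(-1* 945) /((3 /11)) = -3465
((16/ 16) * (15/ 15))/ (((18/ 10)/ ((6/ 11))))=10/ 33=0.30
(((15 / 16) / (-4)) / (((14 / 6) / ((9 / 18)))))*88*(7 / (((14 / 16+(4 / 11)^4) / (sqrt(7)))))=-161051*sqrt(7) / 4646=-91.71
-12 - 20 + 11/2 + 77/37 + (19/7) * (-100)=-153249/518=-295.85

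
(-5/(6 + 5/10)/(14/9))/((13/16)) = -720/1183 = -0.61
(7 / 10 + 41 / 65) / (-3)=-173 / 390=-0.44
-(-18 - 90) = 108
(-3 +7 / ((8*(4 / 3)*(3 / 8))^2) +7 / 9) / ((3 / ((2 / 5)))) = -257 / 1080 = -0.24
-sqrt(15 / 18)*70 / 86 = -35*sqrt(30) / 258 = -0.74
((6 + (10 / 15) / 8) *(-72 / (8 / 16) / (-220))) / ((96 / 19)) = 1387 / 1760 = 0.79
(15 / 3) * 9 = 45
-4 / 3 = -1.33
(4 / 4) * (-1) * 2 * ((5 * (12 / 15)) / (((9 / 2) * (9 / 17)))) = -272 / 81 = -3.36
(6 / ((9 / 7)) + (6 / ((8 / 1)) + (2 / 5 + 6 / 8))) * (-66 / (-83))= 2167 / 415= 5.22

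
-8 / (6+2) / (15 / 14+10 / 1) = -14 / 155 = -0.09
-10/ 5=-2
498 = 498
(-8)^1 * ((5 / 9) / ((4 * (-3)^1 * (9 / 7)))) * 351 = 910 / 9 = 101.11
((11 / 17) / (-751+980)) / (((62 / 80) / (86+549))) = 279400 / 120683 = 2.32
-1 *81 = -81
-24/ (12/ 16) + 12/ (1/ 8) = 64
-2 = -2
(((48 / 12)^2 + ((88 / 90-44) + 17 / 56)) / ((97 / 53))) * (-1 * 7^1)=3568543 / 34920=102.19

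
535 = 535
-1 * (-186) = 186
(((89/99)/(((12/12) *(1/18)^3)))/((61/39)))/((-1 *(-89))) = 25272/671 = 37.66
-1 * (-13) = 13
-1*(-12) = 12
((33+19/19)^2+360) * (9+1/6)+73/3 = 13921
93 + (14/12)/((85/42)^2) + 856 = 6858583/7225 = 949.28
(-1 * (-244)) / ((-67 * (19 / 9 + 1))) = -1.17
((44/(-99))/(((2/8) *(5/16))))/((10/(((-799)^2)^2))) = -52167147110528/225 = -231853987157.90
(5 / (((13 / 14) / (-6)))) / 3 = -140 / 13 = -10.77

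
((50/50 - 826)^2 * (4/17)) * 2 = 5445000/17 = 320294.12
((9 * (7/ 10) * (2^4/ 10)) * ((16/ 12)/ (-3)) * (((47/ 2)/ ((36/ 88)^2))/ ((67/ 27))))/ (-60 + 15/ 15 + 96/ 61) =77707168/ 17602575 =4.41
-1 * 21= -21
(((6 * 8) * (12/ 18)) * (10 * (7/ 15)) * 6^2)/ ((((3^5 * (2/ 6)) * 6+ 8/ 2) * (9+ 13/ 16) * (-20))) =-1536/ 27475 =-0.06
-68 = -68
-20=-20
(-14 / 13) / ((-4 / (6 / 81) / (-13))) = -7 / 27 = -0.26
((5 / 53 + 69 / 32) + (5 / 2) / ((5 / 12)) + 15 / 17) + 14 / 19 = 5406747 / 547808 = 9.87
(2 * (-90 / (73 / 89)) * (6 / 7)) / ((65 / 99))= -1903176 / 6643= -286.49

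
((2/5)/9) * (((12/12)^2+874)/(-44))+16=2993/198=15.12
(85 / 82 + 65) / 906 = 1805 / 24764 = 0.07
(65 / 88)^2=4225 / 7744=0.55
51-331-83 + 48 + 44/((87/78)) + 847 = 16572/29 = 571.45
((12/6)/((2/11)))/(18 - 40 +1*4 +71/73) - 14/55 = -0.90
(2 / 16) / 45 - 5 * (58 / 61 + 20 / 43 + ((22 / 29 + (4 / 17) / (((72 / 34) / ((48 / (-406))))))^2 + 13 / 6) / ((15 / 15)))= -805066476493 / 38912834520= -20.69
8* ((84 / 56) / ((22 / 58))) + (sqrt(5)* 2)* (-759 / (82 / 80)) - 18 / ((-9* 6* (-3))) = 3121 / 99 - 60720* sqrt(5) / 41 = -3280.04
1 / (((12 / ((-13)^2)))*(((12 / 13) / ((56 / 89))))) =15379 / 1602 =9.60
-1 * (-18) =18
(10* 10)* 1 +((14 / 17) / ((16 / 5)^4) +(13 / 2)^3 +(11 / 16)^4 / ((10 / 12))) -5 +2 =517924123 / 1392640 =371.90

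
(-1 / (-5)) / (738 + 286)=1 / 5120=0.00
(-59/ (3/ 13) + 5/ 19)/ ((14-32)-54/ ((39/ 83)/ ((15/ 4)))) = 378508/ 665361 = 0.57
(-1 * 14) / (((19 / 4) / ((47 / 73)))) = -2632 / 1387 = -1.90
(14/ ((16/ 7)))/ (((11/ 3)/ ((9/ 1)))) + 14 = 29.03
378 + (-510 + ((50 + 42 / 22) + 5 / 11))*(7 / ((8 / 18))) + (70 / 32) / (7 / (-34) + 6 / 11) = -76257545 / 11176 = -6823.33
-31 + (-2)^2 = -27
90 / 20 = 9 / 2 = 4.50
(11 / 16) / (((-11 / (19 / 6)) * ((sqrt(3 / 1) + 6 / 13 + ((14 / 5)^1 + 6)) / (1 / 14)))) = -53105 / 33573984 + 80275 * sqrt(3) / 470035776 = -0.00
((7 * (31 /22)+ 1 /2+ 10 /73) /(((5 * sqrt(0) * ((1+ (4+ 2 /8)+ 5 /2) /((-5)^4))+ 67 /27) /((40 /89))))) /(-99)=-1011840 /52671179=-0.02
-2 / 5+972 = 971.60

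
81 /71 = 1.14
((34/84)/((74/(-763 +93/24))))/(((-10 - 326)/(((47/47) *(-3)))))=-0.04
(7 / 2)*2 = 7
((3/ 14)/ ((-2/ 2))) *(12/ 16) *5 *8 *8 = -51.43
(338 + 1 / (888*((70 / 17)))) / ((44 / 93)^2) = 60572109651 / 40113920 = 1510.00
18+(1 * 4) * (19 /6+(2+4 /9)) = 364 /9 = 40.44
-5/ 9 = -0.56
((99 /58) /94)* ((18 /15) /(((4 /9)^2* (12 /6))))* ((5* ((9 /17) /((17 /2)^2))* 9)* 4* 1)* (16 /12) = 649539 /6696419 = 0.10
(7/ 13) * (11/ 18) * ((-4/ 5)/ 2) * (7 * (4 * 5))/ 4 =-539/ 117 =-4.61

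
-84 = -84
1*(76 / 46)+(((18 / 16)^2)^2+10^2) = 9727351 / 94208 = 103.25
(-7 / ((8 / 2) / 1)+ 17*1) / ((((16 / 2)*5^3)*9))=0.00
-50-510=-560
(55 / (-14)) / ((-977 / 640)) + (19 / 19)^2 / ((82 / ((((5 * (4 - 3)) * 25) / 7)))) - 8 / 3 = 209591 / 1682394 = 0.12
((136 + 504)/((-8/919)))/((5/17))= -249968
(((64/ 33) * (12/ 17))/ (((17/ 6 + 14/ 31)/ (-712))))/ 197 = -33902592/ 22508629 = -1.51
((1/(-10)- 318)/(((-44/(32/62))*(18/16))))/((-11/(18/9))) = -101792/168795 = -0.60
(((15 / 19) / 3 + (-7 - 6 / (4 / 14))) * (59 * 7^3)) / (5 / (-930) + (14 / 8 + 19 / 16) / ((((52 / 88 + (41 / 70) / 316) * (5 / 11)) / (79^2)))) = -15894826825913 / 1926755255346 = -8.25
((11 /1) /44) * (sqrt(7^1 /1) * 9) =9 * sqrt(7) /4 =5.95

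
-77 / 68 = -1.13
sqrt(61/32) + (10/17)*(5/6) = 25/51 + sqrt(122)/8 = 1.87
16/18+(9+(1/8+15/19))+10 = 28459/1368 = 20.80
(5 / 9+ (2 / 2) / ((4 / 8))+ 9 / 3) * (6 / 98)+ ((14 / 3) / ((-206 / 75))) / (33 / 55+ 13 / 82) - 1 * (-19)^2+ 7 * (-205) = -8466041996 / 4708851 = -1797.90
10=10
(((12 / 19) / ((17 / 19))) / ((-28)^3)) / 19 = -3 / 1772624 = -0.00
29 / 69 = 0.42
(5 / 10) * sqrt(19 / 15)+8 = sqrt(285) / 30+8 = 8.56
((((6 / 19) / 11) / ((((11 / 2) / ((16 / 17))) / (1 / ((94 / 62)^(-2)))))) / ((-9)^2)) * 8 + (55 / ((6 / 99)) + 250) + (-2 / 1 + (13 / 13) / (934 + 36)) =568312933298098 / 491832001485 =1155.50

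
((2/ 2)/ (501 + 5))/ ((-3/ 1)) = -0.00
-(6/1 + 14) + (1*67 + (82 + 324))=453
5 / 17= 0.29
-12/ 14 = -6/ 7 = -0.86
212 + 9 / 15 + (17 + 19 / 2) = 2391 / 10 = 239.10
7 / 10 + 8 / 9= 143 / 90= 1.59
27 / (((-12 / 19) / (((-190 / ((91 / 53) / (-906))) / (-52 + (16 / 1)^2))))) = -130008735 / 6188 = -21009.81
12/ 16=3/ 4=0.75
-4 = -4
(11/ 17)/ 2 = 11/ 34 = 0.32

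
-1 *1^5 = -1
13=13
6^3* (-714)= -154224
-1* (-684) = 684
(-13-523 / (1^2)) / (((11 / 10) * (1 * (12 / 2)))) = -2680 / 33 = -81.21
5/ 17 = 0.29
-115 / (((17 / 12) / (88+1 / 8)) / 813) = -197741925 / 34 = -5815938.97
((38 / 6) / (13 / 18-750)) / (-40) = 57 / 269740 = 0.00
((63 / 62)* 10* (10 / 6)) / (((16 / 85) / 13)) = 580125 / 496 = 1169.61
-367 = -367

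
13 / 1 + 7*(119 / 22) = 1119 / 22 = 50.86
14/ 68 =7/ 34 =0.21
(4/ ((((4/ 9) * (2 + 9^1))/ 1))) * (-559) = -5031/ 11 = -457.36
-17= -17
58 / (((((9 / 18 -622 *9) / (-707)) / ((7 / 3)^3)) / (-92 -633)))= -4078866820 / 60453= -67471.70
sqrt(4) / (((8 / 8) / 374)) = 748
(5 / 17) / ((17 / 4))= 20 / 289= 0.07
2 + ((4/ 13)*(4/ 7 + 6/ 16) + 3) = 963/ 182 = 5.29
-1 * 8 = -8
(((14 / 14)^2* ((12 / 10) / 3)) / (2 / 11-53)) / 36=-11 / 52290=-0.00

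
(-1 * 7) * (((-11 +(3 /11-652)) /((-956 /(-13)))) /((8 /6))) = 995085 /21032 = 47.31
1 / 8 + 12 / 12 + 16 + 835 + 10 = 6897 / 8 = 862.12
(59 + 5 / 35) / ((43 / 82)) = 33948 / 301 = 112.78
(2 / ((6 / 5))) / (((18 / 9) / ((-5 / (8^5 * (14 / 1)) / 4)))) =-0.00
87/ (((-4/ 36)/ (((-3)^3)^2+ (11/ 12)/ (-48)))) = -36530691/ 64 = -570792.05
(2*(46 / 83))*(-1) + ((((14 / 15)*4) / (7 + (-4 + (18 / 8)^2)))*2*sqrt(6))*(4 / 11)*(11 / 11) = -92 / 83 + 7168*sqrt(6) / 21285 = -0.28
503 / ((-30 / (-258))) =21629 / 5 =4325.80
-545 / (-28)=545 / 28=19.46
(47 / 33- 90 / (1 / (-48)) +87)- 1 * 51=143795 / 33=4357.42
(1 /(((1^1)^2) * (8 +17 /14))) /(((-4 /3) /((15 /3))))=-35 /86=-0.41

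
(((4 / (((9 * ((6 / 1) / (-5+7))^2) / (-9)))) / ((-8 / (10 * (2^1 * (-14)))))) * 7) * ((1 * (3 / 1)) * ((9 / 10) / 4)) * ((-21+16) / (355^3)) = 147 / 17895550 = 0.00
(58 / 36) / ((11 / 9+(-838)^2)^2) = 261 / 79890033045698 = 0.00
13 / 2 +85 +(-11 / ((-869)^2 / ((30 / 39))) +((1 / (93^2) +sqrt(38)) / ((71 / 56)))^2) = 6272 *sqrt(38) / 43599609 +77498618793180195973 / 673083132676835166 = 115.14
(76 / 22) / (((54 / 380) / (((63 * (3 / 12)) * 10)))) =126350 / 33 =3828.79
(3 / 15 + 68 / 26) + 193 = 12728 / 65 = 195.82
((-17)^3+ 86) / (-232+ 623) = -4827 / 391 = -12.35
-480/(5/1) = -96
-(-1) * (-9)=-9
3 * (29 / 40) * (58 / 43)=2523 / 860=2.93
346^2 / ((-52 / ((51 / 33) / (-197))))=18.06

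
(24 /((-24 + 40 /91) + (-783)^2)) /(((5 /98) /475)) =4066608 /11157791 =0.36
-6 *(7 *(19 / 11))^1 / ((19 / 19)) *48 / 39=-12768 / 143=-89.29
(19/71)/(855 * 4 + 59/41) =779/9959809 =0.00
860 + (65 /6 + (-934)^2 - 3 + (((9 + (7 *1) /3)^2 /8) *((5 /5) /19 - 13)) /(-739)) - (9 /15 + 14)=122607347949 /140410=873209.51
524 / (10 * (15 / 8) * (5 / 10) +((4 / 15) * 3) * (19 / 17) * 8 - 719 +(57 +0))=-356320 / 438921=-0.81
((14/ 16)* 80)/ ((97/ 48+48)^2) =23040/ 823543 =0.03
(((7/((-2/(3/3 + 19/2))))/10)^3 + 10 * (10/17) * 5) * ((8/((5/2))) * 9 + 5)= -3718150579/5440000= -683.48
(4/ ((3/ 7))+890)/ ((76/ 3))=71/ 2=35.50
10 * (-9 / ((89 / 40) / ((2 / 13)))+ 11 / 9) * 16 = 999520 / 10413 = 95.99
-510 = -510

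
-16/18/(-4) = 2/9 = 0.22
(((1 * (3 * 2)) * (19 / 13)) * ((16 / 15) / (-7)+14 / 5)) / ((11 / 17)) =179588 / 5005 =35.88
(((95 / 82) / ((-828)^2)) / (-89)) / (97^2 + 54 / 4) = -19 / 9428892284304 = -0.00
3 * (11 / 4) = 33 / 4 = 8.25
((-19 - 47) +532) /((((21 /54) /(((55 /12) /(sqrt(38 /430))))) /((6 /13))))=230670 *sqrt(4085) /1729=8526.92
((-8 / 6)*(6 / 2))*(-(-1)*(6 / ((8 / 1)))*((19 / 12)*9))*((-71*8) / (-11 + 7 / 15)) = -182115 / 79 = -2305.25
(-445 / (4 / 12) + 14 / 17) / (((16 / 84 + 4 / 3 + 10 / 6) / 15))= -7144515 / 1139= -6272.62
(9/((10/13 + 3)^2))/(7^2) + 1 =1.01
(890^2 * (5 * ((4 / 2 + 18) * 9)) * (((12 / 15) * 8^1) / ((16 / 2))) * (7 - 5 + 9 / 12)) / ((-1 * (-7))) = 1568358000 / 7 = 224051142.86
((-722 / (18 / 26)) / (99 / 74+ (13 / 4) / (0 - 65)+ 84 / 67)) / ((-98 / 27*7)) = 698036820 / 43221773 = 16.15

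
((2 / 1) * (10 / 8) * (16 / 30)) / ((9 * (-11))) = -4 / 297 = -0.01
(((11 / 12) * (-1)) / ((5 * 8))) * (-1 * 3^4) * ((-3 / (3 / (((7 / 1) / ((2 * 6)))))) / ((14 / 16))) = -99 / 80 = -1.24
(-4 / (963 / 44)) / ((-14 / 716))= 63008 / 6741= 9.35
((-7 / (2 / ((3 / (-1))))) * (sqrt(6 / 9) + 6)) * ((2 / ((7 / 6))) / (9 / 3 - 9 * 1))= -18 - sqrt(6)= -20.45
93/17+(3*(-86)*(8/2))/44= -3363/187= -17.98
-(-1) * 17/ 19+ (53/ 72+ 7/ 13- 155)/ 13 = -10.93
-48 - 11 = -59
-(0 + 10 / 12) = -0.83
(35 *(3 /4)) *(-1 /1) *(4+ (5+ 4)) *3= -4095 /4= -1023.75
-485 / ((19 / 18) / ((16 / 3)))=-46560 / 19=-2450.53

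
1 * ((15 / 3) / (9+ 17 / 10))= 50 / 107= 0.47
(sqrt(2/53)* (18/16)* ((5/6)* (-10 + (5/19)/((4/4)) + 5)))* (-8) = 675* sqrt(106)/1007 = 6.90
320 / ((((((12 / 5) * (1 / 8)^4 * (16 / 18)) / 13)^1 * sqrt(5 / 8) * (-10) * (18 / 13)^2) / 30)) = -44994560 * sqrt(10) / 9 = -15809476.88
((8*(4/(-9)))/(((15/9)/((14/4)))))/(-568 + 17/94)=1504/114375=0.01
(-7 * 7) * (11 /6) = -539 /6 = -89.83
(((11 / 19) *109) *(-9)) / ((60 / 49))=-176253 / 380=-463.82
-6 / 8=-3 / 4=-0.75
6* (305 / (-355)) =-366 / 71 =-5.15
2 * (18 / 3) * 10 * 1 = 120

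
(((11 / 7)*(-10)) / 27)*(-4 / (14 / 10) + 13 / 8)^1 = 1265 / 1764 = 0.72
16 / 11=1.45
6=6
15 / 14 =1.07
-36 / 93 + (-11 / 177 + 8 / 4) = 8509 / 5487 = 1.55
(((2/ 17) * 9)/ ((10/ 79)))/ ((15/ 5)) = 237/ 85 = 2.79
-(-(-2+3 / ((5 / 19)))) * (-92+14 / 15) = -856.03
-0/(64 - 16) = 0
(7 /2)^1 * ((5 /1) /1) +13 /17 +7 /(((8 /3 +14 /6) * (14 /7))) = 1612 /85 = 18.96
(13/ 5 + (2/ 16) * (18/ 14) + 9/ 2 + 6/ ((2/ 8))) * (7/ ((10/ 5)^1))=8753/ 80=109.41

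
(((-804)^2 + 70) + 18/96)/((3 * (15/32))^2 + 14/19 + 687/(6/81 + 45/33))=1345.28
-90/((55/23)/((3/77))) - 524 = -445070/847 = -525.47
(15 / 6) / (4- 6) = -5 / 4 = -1.25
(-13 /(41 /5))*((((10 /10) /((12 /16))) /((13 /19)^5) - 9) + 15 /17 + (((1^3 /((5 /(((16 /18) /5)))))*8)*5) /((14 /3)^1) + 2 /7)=-904422872 /418047357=-2.16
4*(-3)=-12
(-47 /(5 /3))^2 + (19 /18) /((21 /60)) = 1257253 /1575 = 798.26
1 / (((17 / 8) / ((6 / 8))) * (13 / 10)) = 0.27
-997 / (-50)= 997 / 50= 19.94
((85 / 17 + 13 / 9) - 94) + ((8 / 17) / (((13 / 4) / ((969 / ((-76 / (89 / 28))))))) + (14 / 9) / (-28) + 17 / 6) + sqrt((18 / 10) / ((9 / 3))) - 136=-185623 / 819 + sqrt(15) / 5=-225.87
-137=-137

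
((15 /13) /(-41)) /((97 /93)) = -0.03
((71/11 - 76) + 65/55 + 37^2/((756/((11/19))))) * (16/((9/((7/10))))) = -21272158/253935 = -83.77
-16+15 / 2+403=789 / 2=394.50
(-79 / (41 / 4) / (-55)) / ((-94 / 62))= -0.09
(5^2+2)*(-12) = -324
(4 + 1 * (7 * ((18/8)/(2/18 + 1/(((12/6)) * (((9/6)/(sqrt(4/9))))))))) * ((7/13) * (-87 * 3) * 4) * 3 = -1123605/13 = -86431.15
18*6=108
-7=-7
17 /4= 4.25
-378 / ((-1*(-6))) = -63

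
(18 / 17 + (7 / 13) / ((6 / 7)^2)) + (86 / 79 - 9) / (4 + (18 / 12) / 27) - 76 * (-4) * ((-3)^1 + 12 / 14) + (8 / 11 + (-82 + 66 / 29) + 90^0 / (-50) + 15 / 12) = -934075768278179 / 1280688358950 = -729.35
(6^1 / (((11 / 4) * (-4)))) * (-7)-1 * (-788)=8710 / 11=791.82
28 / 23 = 1.22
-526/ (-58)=263/ 29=9.07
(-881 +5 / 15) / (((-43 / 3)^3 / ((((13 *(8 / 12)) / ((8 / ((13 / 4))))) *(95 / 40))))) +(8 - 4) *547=2190.50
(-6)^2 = 36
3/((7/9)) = 27/7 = 3.86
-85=-85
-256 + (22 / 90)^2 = -255.94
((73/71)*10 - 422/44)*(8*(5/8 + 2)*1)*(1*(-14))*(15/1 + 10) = -3965325/781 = -5077.24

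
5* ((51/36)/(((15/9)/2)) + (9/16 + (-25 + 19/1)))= -299/16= -18.69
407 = 407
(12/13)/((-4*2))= -3/26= -0.12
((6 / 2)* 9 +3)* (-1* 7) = -210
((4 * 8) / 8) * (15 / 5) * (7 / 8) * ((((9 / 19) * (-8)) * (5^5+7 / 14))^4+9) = 413250026033731005 / 2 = 206625013016865502.50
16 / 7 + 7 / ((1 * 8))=177 / 56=3.16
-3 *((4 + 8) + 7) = -57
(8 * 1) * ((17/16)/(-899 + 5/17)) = -289/30556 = -0.01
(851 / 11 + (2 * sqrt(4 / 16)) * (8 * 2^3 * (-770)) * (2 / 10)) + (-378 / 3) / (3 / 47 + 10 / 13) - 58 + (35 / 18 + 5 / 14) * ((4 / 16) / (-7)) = -98647525027 / 9876636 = -9987.97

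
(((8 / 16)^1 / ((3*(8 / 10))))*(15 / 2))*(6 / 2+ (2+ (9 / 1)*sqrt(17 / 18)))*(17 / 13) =2125 / 208+ 1275*sqrt(34) / 416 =28.09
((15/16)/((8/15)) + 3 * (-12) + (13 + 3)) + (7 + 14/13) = -10.17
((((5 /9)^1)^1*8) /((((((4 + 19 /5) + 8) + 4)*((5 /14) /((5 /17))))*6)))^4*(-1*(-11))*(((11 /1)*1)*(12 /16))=960400000000 /11745862038222147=0.00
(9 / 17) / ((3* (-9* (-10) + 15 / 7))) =7 / 3655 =0.00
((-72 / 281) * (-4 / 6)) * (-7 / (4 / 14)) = -1176 / 281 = -4.19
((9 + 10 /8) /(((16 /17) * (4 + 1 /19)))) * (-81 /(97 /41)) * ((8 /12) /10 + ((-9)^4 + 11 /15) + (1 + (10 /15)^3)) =-103087498143 /170720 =-603839.61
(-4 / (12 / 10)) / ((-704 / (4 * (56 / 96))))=35 / 3168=0.01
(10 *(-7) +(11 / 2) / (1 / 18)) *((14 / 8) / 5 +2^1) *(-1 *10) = -1363 / 2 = -681.50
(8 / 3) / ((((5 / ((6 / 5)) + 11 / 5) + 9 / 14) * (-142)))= -35 / 13064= -0.00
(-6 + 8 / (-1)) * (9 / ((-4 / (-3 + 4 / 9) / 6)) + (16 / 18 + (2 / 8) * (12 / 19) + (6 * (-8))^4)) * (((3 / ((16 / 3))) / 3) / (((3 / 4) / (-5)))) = 63542165015 / 684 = 92897902.07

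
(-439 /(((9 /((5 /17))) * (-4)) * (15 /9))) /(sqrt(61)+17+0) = 439 /2736 - 439 * sqrt(61) /46512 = 0.09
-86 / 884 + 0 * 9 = -43 / 442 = -0.10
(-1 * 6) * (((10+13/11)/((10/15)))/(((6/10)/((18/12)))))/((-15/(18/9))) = 369/11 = 33.55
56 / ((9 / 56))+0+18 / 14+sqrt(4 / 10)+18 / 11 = 352.00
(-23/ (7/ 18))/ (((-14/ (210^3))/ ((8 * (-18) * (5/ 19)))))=-28168560000/ 19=-1482555789.47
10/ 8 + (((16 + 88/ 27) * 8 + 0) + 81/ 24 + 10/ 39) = 446347/ 2808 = 158.96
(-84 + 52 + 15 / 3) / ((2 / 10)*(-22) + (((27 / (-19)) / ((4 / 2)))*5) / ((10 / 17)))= 10260 / 3967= 2.59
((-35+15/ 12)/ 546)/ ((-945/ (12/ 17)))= 1/ 21658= 0.00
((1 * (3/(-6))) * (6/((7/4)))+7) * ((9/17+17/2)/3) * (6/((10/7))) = 11359/170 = 66.82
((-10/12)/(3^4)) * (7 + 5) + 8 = 638/81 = 7.88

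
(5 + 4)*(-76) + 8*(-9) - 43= -799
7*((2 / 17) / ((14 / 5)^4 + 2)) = 4375 / 337161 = 0.01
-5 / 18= -0.28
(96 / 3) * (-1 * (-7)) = 224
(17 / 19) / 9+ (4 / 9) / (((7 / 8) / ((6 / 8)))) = 575 / 1197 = 0.48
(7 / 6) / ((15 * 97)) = 7 / 8730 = 0.00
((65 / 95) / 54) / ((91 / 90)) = 0.01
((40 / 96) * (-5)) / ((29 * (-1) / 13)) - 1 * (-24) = 8677 / 348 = 24.93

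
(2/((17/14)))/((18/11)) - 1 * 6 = -764/153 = -4.99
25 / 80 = 5 / 16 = 0.31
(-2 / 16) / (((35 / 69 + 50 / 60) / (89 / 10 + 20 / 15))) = -7061 / 7400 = -0.95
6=6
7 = 7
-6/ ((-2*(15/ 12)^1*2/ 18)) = 21.60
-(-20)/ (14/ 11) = 110/ 7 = 15.71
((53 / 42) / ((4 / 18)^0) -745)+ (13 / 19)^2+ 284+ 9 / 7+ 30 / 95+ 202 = -3876445 / 15162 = -255.67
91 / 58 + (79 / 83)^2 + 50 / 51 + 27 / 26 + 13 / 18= 4145288377 / 794728818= 5.22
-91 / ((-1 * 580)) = 91 / 580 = 0.16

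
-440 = -440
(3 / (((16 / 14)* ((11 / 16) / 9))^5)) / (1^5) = 95273908128 / 161051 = 591576.01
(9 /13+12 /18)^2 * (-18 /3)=-5618 /507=-11.08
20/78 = 10/39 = 0.26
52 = 52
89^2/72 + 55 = 11881/72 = 165.01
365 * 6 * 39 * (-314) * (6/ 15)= -10727496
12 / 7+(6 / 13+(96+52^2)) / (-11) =-253126 / 1001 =-252.87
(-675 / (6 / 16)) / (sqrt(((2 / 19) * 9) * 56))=-150 * sqrt(133) / 7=-247.13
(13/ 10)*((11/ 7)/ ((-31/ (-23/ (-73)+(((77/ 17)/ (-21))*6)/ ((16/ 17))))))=88517/ 1267280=0.07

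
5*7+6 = 41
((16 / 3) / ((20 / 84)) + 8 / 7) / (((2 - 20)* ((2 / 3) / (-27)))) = 1854 / 35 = 52.97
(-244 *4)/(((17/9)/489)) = -4295376/17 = -252669.18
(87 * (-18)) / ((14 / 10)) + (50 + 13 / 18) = -134549 / 126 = -1067.85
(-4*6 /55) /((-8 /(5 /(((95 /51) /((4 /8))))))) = 153 /2090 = 0.07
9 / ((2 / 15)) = 135 / 2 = 67.50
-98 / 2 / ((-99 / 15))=245 / 33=7.42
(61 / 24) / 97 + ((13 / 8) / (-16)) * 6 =-10861 / 18624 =-0.58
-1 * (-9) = 9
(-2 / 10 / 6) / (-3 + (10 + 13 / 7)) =-0.00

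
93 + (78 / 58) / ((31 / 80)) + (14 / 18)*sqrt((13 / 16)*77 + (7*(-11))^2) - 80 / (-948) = 7*sqrt(95865) / 36 + 20572279 / 213063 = 156.76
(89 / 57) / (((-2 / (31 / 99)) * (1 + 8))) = -2759 / 101574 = -0.03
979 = 979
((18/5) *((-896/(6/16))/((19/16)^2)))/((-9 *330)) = 1835008/893475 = 2.05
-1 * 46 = -46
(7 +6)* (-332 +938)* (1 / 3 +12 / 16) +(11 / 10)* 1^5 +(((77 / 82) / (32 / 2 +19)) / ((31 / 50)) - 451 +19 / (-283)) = 14539827219 / 1798465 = 8084.58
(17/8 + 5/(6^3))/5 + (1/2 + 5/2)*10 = 4108/135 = 30.43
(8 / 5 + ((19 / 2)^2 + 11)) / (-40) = -2057 / 800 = -2.57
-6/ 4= -3/ 2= -1.50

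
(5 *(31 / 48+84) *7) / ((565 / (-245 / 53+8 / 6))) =-14874643 / 862416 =-17.25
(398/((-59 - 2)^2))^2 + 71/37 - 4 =-2.07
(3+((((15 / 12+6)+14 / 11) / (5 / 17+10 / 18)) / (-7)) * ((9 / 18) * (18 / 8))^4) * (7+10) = 392952093 / 32800768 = 11.98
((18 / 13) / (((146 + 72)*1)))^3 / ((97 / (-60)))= -43740 / 275982335161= -0.00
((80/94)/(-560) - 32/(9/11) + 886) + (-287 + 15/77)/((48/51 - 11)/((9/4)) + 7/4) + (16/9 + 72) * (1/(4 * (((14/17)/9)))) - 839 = 3794692877/12051270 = 314.88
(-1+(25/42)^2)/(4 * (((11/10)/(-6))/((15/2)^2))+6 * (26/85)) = -7261125/20492192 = -0.35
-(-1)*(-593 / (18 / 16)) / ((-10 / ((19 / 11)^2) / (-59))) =-50521228 / 5445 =-9278.46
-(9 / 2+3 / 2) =-6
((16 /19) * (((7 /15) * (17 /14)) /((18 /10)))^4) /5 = 83521 /50486895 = 0.00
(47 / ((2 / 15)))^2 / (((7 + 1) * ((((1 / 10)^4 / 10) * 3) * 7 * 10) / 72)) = 3727687500 / 7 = 532526785.71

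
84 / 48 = 7 / 4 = 1.75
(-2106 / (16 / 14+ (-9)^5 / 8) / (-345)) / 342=-2184 / 903014615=-0.00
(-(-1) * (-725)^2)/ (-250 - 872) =-525625/ 1122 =-468.47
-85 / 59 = -1.44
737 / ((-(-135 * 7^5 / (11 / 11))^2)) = -737 / 5148111413025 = -0.00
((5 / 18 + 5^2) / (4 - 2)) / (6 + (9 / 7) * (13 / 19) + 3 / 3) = 60515 / 37728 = 1.60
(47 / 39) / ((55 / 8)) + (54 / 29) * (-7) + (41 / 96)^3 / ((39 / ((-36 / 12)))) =-236011807267 / 18345000960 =-12.87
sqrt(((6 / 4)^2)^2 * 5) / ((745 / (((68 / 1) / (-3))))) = -51 * sqrt(5) / 745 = -0.15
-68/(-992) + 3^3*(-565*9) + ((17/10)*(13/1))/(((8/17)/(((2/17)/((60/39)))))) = -3404825237/24800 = -137291.34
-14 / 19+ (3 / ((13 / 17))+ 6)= 2269 / 247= 9.19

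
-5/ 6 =-0.83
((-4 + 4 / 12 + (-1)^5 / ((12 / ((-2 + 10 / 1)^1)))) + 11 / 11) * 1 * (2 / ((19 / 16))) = -320 / 57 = -5.61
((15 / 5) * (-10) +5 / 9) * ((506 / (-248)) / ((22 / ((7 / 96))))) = 42665 / 214272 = 0.20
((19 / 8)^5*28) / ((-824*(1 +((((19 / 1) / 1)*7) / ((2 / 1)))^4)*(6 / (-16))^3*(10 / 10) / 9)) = 17332693 / 773490621864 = 0.00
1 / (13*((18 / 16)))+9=1061 / 117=9.07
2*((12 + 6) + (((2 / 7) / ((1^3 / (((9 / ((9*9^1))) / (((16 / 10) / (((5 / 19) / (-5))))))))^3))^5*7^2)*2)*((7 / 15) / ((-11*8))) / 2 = -10609089468711037427239269670074412212425440015987 / 111142842053163249237744729876970032701919555747840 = -0.10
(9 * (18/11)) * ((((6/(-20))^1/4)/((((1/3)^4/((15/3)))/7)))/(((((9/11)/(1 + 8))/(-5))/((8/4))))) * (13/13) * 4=1377810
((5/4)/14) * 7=0.62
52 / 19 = 2.74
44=44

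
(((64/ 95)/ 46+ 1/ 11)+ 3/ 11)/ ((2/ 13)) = 59098/ 24035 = 2.46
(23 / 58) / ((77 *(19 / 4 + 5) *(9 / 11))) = 46 / 71253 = 0.00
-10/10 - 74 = -75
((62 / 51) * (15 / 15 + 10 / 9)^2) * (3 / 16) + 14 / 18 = 19759 / 11016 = 1.79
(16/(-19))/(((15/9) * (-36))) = 4/285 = 0.01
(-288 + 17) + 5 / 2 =-537 / 2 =-268.50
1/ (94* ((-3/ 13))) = -13/ 282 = -0.05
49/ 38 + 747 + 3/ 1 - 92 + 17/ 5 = 125911/ 190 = 662.69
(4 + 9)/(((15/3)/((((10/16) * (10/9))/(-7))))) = -65/252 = -0.26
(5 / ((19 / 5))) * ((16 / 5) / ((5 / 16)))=256 / 19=13.47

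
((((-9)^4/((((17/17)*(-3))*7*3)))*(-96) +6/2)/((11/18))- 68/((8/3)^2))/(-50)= -327.10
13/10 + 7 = 83/10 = 8.30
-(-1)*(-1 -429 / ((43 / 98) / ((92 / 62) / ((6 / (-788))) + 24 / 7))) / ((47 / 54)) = 13474076706 / 62651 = 215065.63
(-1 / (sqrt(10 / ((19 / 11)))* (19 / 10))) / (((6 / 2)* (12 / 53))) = -53* sqrt(2090) / 7524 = -0.32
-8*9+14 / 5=-346 / 5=-69.20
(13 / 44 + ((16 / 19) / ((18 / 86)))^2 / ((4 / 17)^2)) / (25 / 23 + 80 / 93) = 268494607501 / 1786235220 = 150.31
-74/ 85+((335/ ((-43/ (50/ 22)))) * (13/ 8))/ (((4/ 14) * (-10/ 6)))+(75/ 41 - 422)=-9511142497/ 26374480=-360.62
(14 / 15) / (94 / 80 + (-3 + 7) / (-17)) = 1904 / 1917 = 0.99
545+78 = 623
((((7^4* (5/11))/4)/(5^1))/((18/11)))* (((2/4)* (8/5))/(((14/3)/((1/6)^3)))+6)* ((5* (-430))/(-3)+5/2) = 2238124049/15552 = 143912.30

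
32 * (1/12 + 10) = 968/3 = 322.67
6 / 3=2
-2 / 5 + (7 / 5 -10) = -9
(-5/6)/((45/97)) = -97/54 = -1.80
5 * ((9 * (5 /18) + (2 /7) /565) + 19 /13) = 407417 /20566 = 19.81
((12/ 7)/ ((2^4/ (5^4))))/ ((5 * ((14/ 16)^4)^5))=108086391056891904000/ 558545864083284007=193.51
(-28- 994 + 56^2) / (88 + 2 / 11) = 11627 / 485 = 23.97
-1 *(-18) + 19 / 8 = 20.38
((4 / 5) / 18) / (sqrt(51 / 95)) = 2 * sqrt(4845) / 2295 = 0.06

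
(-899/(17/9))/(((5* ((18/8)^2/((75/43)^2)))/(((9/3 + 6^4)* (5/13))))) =-11678010000/408629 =-28578.51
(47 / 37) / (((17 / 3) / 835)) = 117735 / 629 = 187.18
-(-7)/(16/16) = 7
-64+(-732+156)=-640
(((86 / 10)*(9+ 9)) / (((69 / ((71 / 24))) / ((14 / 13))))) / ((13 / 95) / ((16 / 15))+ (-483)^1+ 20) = -0.02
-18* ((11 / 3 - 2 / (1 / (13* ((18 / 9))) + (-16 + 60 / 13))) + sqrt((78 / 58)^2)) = -798864 / 8555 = -93.38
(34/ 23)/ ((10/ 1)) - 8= -903/ 115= -7.85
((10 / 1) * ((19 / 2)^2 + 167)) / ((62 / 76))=97755 / 31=3153.39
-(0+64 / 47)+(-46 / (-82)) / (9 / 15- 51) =-666653 / 485604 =-1.37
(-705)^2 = 497025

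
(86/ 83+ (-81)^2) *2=1089298/ 83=13124.07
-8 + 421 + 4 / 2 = 415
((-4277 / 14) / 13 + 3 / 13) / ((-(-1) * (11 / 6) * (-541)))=165 / 7033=0.02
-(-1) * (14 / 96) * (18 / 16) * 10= 1.64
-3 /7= -0.43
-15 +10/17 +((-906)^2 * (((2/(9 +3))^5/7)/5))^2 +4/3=-3869095183/971611200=-3.98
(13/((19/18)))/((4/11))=1287/38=33.87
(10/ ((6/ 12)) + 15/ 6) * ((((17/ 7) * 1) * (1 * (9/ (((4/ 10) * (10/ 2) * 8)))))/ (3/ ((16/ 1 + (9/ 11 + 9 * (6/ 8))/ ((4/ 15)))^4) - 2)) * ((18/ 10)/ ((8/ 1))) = -46132076221639155513/ 13341184317844909568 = -3.46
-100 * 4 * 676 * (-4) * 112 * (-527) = -63840358400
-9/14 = -0.64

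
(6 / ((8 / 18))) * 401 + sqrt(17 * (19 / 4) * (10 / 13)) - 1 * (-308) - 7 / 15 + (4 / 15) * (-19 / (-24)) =sqrt(41990) / 26 + 257456 / 45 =5729.13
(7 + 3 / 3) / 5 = 8 / 5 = 1.60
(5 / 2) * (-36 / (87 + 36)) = -30 / 41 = -0.73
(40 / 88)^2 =25 / 121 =0.21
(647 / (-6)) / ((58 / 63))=-13587 / 116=-117.13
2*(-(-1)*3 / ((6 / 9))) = 9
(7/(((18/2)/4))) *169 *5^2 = 118300/9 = 13144.44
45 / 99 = 5 / 11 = 0.45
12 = 12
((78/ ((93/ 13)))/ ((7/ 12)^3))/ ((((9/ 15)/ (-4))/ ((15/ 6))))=-9734400/ 10633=-915.49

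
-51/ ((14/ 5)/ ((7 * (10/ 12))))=-425/ 4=-106.25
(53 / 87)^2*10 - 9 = -40031 / 7569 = -5.29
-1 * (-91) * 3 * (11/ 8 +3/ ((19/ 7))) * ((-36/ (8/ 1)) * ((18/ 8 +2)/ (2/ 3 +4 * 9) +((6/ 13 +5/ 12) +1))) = -42775551/ 7040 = -6076.07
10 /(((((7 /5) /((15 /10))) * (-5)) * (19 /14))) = -30 /19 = -1.58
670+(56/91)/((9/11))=670.75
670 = 670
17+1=18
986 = 986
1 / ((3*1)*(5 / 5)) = 0.33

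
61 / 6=10.17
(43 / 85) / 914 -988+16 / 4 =-76446917 / 77690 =-984.00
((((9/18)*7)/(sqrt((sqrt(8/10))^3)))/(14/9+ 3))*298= 270.66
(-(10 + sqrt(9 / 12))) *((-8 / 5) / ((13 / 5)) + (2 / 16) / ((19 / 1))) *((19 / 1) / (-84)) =-2005 / 1456- 401 *sqrt(3) / 5824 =-1.50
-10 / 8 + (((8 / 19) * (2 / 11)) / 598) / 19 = -5936613 / 4749316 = -1.25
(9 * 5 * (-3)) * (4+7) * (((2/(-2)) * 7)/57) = 3465/19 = 182.37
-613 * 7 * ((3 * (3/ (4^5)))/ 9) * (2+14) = -4291/ 64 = -67.05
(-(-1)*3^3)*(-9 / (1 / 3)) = -729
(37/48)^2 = 1369/2304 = 0.59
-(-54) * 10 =540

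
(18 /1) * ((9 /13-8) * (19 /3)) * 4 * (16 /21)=-231040 /91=-2538.90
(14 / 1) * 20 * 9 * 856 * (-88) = -189826560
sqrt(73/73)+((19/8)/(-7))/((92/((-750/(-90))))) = 14981/15456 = 0.97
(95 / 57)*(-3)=-5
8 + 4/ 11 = 8.36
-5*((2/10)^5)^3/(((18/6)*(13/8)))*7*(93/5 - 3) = -112/30517578125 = -0.00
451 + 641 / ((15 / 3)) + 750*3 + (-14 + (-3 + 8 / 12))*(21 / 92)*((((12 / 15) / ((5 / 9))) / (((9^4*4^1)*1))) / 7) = 4743719591 / 1676700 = 2829.20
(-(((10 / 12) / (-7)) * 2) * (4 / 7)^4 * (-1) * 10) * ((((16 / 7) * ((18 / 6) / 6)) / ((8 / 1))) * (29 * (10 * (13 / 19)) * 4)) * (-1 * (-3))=-193024000 / 2235331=-86.35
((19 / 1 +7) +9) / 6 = 35 / 6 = 5.83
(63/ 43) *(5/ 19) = 0.39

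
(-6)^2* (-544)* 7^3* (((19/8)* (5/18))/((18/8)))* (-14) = 248167360/9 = 27574151.11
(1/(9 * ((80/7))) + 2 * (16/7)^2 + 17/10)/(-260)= -428959/9172800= -0.05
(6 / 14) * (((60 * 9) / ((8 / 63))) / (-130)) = -729 / 52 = -14.02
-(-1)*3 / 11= 3 / 11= 0.27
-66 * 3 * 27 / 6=-891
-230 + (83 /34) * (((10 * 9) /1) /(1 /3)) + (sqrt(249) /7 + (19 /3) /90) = sqrt(249) /7 + 1969973 /4590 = 431.44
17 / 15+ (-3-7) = -133 / 15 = -8.87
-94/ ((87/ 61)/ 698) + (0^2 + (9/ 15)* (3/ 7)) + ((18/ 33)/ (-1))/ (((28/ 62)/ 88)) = -140404477/ 3045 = -46109.84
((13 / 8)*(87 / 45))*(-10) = -377 / 12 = -31.42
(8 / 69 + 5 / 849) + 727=4732836 / 6509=727.12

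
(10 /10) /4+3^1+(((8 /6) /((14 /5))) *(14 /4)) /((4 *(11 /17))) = 257 /66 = 3.89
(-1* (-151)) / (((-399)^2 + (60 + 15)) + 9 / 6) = 302 / 318555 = 0.00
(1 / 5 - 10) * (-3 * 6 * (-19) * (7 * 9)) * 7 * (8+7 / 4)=-144110421 / 10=-14411042.10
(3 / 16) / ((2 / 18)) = 27 / 16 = 1.69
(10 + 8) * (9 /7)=23.14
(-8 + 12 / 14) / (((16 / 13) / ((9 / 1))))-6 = -3261 / 56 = -58.23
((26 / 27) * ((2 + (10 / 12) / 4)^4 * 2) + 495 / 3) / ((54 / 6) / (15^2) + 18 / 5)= 11802294325 / 203793408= 57.91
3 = 3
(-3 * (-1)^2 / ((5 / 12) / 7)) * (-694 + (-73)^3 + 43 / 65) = 6383455344 / 325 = 19641401.06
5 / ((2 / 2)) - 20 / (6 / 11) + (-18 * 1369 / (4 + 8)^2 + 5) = -4747 / 24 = -197.79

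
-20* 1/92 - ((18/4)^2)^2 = -150983/368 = -410.28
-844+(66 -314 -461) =-1553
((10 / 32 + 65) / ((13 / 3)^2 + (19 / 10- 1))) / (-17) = -4275 / 21896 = -0.20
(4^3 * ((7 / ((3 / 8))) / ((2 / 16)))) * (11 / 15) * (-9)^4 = 229920768 / 5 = 45984153.60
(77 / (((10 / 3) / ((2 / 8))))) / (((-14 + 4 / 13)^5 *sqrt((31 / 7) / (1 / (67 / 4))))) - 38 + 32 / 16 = -36 - 85768683 *sqrt(14539) / 7422778544366720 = -36.00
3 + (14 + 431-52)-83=313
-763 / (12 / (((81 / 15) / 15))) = -2289 / 100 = -22.89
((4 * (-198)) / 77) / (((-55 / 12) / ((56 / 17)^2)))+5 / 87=33754739 / 1382865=24.41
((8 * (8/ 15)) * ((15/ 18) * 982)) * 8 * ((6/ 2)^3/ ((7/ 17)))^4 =1239822991738368/ 2401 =516377755826.06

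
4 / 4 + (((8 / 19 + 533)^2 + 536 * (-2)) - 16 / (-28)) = 716322602 / 2527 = 283467.59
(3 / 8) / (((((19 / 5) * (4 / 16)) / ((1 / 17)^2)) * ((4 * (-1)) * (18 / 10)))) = -25 / 131784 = -0.00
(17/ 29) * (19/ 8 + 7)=1275/ 232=5.50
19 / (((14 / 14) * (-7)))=-19 / 7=-2.71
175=175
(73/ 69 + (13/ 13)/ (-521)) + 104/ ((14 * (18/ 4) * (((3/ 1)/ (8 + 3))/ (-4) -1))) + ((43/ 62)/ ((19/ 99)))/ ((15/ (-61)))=-3173529696217/ 208986995070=-15.19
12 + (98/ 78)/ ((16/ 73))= 11065/ 624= 17.73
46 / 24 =23 / 12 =1.92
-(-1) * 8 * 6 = 48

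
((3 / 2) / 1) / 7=3 / 14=0.21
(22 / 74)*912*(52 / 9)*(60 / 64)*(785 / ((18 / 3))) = 192148.20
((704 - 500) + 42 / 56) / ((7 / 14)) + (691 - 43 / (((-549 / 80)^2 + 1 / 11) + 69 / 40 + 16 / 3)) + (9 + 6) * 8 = 27946306273 / 22912306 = 1219.71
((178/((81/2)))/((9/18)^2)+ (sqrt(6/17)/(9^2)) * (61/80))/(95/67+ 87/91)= 371917 * sqrt(102)/1594455840+ 4341064/586197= 7.41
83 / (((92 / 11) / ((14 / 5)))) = 6391 / 230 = 27.79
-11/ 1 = -11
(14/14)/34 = 0.03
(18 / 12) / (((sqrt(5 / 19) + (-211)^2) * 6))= 845899 / 150641077496 - sqrt(95) / 150641077496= 0.00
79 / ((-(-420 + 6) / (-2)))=-0.38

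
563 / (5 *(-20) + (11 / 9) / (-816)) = -4134672 / 734411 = -5.63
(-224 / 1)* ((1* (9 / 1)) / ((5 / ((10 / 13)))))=-310.15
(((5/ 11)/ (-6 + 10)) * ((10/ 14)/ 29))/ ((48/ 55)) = 125/ 38976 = 0.00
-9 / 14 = -0.64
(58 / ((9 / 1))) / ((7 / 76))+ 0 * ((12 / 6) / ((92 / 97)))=4408 / 63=69.97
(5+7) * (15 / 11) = 180 / 11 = 16.36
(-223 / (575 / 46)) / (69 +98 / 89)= -0.25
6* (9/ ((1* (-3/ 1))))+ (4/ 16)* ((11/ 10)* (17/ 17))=-709/ 40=-17.72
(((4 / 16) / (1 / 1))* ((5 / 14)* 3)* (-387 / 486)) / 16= -215 / 16128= -0.01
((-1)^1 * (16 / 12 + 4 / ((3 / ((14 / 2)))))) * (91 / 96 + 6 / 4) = -235 / 9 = -26.11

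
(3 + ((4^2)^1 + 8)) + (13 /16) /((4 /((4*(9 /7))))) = 3141 /112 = 28.04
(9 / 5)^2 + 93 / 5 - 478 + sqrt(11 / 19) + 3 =-11329 / 25 + sqrt(209) / 19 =-452.40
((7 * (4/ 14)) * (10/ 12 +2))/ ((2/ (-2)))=-17/ 3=-5.67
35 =35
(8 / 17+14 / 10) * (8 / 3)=424 / 85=4.99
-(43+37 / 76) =-3305 / 76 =-43.49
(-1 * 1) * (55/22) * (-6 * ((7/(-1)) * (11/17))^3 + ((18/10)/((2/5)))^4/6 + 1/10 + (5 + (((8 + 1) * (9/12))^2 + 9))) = -538894833/314432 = -1713.87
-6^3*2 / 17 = -25.41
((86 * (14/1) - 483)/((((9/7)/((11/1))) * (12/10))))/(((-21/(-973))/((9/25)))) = 7716863/90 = 85742.92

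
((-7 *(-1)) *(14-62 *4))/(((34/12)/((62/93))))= -6552/17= -385.41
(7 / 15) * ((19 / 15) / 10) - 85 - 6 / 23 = -4409191 / 51750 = -85.20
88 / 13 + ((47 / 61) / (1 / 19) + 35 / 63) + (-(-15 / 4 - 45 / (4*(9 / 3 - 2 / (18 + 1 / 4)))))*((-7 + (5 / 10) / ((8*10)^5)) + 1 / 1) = -18861018053735327 / 789528969216000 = -23.89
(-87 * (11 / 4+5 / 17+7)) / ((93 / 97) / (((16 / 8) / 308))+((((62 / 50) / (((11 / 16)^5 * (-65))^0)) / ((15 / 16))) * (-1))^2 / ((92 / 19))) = -18642410296875 / 3157652802296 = -5.90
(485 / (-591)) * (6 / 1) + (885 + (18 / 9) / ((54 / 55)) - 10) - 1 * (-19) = 4739831 / 5319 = 891.11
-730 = -730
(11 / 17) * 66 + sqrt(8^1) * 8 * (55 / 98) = 440 * sqrt(2) / 49 + 726 / 17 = 55.40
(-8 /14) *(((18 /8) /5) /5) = -9 /175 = -0.05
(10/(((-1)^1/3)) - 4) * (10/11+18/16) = -69.16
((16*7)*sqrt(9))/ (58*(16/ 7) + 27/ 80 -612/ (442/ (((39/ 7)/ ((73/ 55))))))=13735680/ 5195717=2.64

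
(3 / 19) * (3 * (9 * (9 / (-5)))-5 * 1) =-804 / 95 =-8.46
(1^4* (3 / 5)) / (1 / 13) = 39 / 5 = 7.80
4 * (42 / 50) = 84 / 25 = 3.36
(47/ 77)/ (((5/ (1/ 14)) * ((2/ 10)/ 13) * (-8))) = -611/ 8624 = -0.07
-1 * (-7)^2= -49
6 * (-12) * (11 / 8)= -99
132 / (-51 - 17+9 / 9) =-132 / 67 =-1.97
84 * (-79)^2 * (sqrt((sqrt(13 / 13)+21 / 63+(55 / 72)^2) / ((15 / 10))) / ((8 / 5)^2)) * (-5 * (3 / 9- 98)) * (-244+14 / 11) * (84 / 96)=-4984113308125 * sqrt(59622) / 50688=-24009660630.80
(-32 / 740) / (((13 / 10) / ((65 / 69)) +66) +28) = -0.00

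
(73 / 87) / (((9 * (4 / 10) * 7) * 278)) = 365 / 3047436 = 0.00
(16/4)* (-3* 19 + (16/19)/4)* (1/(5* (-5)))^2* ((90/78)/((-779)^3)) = 996/1122731705125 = 0.00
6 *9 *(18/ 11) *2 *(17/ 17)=1944/ 11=176.73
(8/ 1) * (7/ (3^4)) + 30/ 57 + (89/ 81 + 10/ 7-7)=-35066/ 10773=-3.25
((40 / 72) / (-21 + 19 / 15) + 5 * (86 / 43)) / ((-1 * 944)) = -8855 / 838272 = -0.01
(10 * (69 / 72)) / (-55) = -23 / 132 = -0.17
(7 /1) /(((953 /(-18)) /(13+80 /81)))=-15862 /8577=-1.85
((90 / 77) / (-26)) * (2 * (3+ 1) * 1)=-360 / 1001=-0.36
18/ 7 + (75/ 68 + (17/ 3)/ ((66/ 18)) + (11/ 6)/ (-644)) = 3769621/ 722568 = 5.22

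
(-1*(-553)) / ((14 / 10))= 395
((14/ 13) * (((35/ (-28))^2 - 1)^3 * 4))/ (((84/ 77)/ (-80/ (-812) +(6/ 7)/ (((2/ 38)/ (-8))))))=-17660511/ 193024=-91.49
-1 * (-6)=6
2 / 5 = 0.40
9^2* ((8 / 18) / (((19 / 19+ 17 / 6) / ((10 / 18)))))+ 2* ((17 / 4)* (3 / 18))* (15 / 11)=7235 / 1012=7.15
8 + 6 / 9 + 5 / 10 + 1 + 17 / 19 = 1261 / 114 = 11.06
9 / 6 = 3 / 2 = 1.50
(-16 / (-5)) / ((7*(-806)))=-8 / 14105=-0.00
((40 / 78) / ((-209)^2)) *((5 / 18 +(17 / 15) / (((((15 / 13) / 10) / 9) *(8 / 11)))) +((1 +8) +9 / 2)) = 24359 / 15332031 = 0.00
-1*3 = -3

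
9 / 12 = 3 / 4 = 0.75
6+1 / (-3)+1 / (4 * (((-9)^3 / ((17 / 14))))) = 5.67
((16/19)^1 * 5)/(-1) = -80/19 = -4.21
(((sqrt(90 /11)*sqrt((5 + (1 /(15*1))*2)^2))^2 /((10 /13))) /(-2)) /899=-7007 /44950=-0.16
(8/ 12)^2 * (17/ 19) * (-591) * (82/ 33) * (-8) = 8787776/ 1881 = 4671.86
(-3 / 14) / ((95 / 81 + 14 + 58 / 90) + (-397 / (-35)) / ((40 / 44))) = -6075 / 802147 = -0.01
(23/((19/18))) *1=414/19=21.79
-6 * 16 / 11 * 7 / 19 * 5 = -16.08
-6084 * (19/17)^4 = -792872964/83521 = -9493.10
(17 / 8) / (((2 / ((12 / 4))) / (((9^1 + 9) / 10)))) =459 / 80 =5.74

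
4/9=0.44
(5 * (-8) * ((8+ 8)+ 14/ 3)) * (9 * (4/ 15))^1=-1984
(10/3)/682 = 5/1023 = 0.00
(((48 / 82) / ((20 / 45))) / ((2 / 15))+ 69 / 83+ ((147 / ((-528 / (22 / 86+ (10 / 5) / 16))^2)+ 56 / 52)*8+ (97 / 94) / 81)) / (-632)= -1492294165741484419 / 48770531694427226112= -0.03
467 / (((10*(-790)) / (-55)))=5137 / 1580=3.25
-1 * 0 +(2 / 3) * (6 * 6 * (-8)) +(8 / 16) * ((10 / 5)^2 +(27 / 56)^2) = -1190951 / 6272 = -189.88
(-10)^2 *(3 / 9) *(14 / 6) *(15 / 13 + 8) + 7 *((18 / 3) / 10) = 418957 / 585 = 716.17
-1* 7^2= -49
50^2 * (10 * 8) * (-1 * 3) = -600000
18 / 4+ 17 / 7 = 97 / 14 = 6.93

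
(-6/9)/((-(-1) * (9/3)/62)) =-124/9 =-13.78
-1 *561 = -561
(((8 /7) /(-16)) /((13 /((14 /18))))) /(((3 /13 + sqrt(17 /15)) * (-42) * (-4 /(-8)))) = -5 /114996 + 13 * sqrt(255) /1034964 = 0.00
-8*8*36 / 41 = -2304 / 41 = -56.20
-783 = -783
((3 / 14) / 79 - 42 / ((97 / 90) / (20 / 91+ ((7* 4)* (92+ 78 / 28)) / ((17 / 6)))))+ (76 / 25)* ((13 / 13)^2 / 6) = -36510.61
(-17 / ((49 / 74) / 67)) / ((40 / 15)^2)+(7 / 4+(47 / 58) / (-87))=-240.15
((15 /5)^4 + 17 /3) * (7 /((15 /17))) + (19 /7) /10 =687.83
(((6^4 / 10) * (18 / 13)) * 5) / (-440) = -1458 / 715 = -2.04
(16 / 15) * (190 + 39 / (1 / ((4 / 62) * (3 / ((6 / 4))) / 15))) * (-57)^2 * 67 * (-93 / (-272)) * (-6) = -38532503196 / 425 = -90664713.40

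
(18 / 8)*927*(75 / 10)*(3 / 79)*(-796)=-74711565 / 158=-472858.01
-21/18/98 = -1/84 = -0.01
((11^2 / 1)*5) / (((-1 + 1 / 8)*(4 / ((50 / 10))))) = -6050 / 7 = -864.29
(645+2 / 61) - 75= 34772 / 61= 570.03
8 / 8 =1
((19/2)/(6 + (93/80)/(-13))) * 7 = 69160/6147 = 11.25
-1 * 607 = -607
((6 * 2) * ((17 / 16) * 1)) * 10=255 / 2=127.50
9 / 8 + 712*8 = 45577 / 8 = 5697.12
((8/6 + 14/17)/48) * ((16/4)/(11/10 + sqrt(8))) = -3025/103887 + 5500 * sqrt(2)/103887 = 0.05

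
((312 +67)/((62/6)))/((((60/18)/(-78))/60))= -1596348/31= -51495.10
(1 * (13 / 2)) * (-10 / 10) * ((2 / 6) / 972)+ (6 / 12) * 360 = 1049747 / 5832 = 180.00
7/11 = 0.64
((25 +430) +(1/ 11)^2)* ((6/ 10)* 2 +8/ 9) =1725088/ 1815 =950.46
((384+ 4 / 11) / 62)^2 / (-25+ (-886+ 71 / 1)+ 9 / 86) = -384333656 / 8399092911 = -0.05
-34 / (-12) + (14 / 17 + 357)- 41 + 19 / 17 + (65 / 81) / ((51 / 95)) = 2662589 / 8262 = 322.27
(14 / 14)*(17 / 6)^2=289 / 36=8.03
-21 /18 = -7 /6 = -1.17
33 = 33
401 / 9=44.56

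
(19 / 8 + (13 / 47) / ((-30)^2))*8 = 200951 / 10575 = 19.00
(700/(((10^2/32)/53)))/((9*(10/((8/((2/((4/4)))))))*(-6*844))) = -2968/28485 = -0.10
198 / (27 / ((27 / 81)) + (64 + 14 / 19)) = 1254 / 923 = 1.36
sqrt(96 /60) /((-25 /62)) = -124 * sqrt(10) /125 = -3.14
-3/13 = -0.23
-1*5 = -5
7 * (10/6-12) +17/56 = -12101/168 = -72.03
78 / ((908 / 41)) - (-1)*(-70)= -30181 / 454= -66.48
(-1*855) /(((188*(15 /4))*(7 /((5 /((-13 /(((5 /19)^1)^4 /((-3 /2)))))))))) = -6250 /29335943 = -0.00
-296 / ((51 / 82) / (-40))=970880 / 51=19036.86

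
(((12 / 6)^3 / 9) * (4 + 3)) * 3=56 / 3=18.67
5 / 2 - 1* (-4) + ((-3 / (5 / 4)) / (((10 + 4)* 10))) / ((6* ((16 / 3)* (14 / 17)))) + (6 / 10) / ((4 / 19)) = 732989 / 78400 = 9.35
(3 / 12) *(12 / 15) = 1 / 5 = 0.20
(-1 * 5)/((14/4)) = -10/7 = -1.43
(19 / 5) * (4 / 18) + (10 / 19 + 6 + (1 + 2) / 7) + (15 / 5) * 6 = 154409 / 5985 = 25.80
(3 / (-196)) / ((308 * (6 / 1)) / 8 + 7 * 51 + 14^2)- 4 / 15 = -614701 / 2304960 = -0.27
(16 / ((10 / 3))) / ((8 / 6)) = 18 / 5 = 3.60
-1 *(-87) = 87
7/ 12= 0.58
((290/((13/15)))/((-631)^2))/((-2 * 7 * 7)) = -0.00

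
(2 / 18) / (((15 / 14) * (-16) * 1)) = -7 / 1080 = -0.01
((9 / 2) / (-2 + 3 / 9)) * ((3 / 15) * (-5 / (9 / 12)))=18 / 5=3.60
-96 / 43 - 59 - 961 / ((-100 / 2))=-90327 / 2150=-42.01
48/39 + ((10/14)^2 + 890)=568039/637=891.74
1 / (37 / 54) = 1.46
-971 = -971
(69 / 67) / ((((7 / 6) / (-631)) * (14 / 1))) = -39.79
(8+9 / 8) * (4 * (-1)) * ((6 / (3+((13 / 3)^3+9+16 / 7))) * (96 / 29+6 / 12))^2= -1146234630177 / 549762105362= -2.08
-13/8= -1.62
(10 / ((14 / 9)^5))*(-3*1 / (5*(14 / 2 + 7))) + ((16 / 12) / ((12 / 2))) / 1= 5935213 / 33882912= 0.18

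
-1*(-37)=37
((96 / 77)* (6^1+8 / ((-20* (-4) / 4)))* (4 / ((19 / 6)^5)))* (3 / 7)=286654464 / 6673086805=0.04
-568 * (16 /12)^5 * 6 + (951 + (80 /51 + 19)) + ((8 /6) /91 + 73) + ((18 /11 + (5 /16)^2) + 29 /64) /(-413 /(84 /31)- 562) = -10071114955600351 /756276865344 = -13316.70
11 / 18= 0.61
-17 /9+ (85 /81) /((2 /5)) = 0.73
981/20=49.05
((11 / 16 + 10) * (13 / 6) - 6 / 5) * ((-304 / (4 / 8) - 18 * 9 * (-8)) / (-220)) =-68.66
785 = 785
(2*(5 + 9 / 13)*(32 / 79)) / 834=2368 / 428259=0.01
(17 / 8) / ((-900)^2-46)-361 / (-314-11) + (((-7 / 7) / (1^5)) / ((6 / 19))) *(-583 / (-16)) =-1443892408363 / 12635282400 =-114.27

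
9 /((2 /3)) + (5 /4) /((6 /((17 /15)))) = 989 /72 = 13.74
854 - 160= 694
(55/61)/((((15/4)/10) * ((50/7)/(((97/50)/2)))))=7469/22875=0.33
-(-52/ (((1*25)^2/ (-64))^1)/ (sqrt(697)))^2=-11075584/ 272265625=-0.04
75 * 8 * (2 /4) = 300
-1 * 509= -509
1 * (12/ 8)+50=103/ 2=51.50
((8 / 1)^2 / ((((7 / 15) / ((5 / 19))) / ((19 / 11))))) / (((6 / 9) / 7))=7200 / 11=654.55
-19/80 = -0.24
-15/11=-1.36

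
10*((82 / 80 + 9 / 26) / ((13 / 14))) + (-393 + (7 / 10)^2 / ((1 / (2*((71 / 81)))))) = -129147062 / 342225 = -377.37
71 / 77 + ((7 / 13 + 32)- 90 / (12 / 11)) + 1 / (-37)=-3634551 / 74074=-49.07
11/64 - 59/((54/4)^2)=-7085/46656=-0.15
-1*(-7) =7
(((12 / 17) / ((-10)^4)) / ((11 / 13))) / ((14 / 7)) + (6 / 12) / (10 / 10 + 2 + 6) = 0.06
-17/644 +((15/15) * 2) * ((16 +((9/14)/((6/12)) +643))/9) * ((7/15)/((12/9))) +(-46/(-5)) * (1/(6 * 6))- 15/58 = 8627095/168084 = 51.33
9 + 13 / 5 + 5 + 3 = 98 / 5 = 19.60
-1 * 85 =-85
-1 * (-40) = 40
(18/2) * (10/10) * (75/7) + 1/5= 3382/35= 96.63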